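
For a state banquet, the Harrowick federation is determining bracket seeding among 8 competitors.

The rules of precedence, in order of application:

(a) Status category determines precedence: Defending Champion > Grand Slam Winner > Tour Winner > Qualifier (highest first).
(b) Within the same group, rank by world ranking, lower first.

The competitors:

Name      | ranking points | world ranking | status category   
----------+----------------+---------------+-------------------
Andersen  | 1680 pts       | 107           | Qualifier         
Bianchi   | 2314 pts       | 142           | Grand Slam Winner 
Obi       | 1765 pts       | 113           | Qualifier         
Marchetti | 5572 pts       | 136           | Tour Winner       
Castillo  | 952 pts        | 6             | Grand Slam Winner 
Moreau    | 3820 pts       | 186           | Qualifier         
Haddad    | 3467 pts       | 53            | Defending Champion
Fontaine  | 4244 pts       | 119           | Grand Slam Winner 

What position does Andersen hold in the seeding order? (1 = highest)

By status category: Haddad (Defending Champion); then Castillo, Fontaine and Bianchi (Grand Slam Winner); then Marchetti (Tour Winner); then Andersen, Obi and Moreau (Qualifier).
Among Castillo, Fontaine and Bianchi, by world ranking (lower first): Castillo (6) before Fontaine (119) before Bianchi (142).
Among Andersen, Obi and Moreau, by world ranking (lower first): Andersen (107) before Obi (113) before Moreau (186).
Order: Haddad, Castillo, Fontaine, Bianchi, Marchetti, Andersen, Obi, Moreau. So position 6.

6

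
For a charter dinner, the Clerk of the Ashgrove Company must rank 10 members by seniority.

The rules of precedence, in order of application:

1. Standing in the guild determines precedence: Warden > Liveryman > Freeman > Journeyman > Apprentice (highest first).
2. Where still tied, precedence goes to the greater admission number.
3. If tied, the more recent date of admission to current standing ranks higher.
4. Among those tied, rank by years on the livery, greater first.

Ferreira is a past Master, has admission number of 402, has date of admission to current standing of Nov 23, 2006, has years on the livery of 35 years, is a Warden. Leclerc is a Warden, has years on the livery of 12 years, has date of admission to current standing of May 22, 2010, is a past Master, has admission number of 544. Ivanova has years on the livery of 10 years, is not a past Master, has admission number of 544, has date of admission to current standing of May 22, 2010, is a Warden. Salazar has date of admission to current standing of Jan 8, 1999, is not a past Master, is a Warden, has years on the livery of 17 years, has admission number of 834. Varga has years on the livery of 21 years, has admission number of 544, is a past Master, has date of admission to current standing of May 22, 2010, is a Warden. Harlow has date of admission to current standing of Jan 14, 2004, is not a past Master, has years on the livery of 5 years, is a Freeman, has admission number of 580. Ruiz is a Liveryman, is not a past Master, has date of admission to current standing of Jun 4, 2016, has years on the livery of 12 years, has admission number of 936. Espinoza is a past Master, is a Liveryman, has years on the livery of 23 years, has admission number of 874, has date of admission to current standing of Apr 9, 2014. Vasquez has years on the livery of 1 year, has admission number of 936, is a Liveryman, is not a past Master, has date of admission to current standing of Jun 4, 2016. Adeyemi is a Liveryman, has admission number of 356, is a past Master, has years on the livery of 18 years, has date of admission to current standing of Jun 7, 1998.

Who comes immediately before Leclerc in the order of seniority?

Varga

By standing in the guild: Salazar, Varga, Leclerc, Ivanova and Ferreira (Warden); then Ruiz, Vasquez, Espinoza and Adeyemi (Liveryman); then Harlow (Freeman).
Among Salazar, Varga, Leclerc, Ivanova and Ferreira, by admission number (higher first): Salazar (834) before Varga, Leclerc and Ivanova (544) before Ferreira (402).
Varga, Leclerc and Ivanova all have date of admission to current standing May 22, 2010, so the next rule applies.
Among Varga, Leclerc and Ivanova, by years on the livery (higher first): Varga (21 years) before Leclerc (12 years) before Ivanova (10 years).
Among Ruiz, Vasquez, Espinoza and Adeyemi, by admission number (higher first): Ruiz and Vasquez (936) before Espinoza (874) before Adeyemi (356).
Ruiz and Vasquez both have date of admission to current standing Jun 4, 2016, so the next rule applies.
Among Ruiz and Vasquez, by years on the livery (higher first): Ruiz (12 years) before Vasquez (1 year).
Order: Salazar, Varga, Leclerc, Ivanova, Ferreira, Ruiz, Vasquez, Espinoza, Adeyemi, Harlow.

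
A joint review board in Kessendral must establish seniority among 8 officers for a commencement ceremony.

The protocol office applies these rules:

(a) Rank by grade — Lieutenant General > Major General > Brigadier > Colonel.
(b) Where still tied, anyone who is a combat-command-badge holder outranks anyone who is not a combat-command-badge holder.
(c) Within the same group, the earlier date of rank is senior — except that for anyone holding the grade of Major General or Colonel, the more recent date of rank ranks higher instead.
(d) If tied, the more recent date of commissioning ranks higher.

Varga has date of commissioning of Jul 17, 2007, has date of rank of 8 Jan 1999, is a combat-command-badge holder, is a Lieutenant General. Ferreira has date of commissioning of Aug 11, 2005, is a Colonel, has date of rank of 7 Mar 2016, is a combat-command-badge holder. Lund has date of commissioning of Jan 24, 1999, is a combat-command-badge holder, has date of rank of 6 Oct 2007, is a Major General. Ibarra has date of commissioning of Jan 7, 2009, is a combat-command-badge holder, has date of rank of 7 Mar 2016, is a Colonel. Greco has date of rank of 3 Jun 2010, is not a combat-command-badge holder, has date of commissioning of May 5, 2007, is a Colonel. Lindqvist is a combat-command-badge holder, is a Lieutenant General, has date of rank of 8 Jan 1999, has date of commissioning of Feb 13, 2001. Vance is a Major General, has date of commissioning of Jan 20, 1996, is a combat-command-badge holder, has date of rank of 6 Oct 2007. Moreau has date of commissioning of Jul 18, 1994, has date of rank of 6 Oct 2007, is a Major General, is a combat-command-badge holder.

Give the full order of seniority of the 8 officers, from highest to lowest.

Varga, Lindqvist, Lund, Vance, Moreau, Ibarra, Ferreira, Greco

By grade: Varga and Lindqvist (Lieutenant General); then Lund, Vance and Moreau (Major General); then Ibarra, Ferreira and Greco (Colonel).
Varga and Lindqvist are each a combat-command-badge holder, so the next rule applies.
Varga and Lindqvist both have date of rank 8 Jan 1999, so the next rule applies.
Among Varga and Lindqvist, by date of commissioning (later first): Varga (Jul 17, 2007) before Lindqvist (Feb 13, 2001).
Lund, Vance and Moreau are each a combat-command-badge holder, so the next rule applies.
Lund, Vance and Moreau all have date of rank 6 Oct 2007, so the next rule applies.
Among Lund, Vance and Moreau, by date of commissioning (later first): Lund (Jan 24, 1999) before Vance (Jan 20, 1996) before Moreau (Jul 18, 1994).
Among Ibarra, Ferreira and Greco, a combat-command-badge holder before not a combat-command-badge holder: Ibarra and Ferreira (a combat-command-badge holder) before Greco (not a combat-command-badge holder).
Ibarra and Ferreira both have date of rank 7 Mar 2016, so the next rule applies.
Among Ibarra and Ferreira, by date of commissioning (later first): Ibarra (Jan 7, 2009) before Ferreira (Aug 11, 2005).
Full order: Varga, Lindqvist, Lund, Vance, Moreau, Ibarra, Ferreira, Greco.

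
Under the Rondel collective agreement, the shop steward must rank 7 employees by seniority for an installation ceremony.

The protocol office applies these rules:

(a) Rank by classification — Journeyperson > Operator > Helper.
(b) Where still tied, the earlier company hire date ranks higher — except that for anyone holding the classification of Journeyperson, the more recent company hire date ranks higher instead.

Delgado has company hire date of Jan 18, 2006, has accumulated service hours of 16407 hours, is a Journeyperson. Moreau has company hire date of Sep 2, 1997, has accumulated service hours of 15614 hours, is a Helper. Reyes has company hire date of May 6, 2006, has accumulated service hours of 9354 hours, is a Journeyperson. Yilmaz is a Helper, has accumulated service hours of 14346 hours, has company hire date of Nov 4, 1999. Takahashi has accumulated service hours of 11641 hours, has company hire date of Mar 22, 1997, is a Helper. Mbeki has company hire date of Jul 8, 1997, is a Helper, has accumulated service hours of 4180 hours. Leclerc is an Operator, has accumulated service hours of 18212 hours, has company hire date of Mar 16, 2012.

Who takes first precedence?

Reyes

By classification: Reyes and Delgado (Journeyperson); then Leclerc (Operator); then Takahashi, Mbeki, Moreau and Yilmaz (Helper).
Among Reyes and Delgado, by company hire date (later first) (reversed rule for this group): Reyes (May 6, 2006) before Delgado (Jan 18, 2006).
Among Takahashi, Mbeki, Moreau and Yilmaz, by company hire date (earlier first): Takahashi (Mar 22, 1997) before Mbeki (Jul 8, 1997) before Moreau (Sep 2, 1997) before Yilmaz (Nov 4, 1999).
Order: Reyes, Delgado, Leclerc, Takahashi, Mbeki, Moreau, Yilmaz.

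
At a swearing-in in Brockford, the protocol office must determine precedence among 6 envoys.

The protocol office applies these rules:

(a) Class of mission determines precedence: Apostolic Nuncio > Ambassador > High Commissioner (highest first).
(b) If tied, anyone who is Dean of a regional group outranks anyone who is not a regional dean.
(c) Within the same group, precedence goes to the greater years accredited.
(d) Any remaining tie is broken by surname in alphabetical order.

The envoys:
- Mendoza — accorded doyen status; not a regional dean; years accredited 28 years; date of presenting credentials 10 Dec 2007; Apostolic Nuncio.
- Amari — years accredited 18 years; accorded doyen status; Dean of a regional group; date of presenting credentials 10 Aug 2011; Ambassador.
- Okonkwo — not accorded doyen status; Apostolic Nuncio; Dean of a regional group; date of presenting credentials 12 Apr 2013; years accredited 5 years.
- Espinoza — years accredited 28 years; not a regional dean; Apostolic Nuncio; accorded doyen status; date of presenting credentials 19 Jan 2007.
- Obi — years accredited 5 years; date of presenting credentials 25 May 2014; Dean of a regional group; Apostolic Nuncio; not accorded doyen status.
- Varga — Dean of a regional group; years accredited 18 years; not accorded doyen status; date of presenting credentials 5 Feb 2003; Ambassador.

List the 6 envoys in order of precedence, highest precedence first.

Obi, Okonkwo, Espinoza, Mendoza, Amari, Varga

By class of mission: Obi, Okonkwo, Espinoza and Mendoza (Apostolic Nuncio); then Amari and Varga (Ambassador).
Among Obi, Okonkwo, Espinoza and Mendoza, Dean of a regional group before not a regional dean: Obi and Okonkwo (Dean of a regional group) before Espinoza and Mendoza (not a regional dean).
Obi and Okonkwo both have years accredited 5 years, so the next rule applies.
Among Obi and Okonkwo, alphabetically by surname: Obi before Okonkwo.
Espinoza and Mendoza both have years accredited 28 years, so the next rule applies.
Among Espinoza and Mendoza, alphabetically by surname: Espinoza before Mendoza.
Amari and Varga are each Dean of a regional group, so the next rule applies.
Amari and Varga both have years accredited 18 years, so the next rule applies.
Among Amari and Varga, alphabetically by surname: Amari before Varga.
Full order: Obi, Okonkwo, Espinoza, Mendoza, Amari, Varga.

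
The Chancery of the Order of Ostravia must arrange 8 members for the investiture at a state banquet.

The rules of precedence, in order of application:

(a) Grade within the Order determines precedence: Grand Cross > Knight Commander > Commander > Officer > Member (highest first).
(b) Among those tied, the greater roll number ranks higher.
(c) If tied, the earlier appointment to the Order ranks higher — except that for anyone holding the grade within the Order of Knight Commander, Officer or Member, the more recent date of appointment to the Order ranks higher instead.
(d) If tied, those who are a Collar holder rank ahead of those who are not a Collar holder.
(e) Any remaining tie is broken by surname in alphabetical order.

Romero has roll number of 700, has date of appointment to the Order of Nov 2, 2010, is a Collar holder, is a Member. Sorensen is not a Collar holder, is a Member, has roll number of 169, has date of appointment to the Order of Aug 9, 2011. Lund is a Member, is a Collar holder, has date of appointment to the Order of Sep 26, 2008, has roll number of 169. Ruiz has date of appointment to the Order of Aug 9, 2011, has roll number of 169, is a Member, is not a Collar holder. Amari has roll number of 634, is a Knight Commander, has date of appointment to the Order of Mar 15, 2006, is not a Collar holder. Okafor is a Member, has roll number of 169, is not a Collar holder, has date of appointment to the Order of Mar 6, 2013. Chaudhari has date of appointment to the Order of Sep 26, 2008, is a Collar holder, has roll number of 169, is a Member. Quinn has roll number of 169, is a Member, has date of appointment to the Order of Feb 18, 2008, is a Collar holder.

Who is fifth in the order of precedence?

By grade within the Order: Amari (Knight Commander); then Romero, Okafor, Ruiz, Sorensen, Chaudhari, Lund and Quinn (Member).
Among Romero, Okafor, Ruiz, Sorensen, Chaudhari, Lund and Quinn, by roll number (higher first): Romero (700) before Okafor, Ruiz, Sorensen, Chaudhari, Lund and Quinn (169).
Among Okafor, Ruiz, Sorensen, Chaudhari, Lund and Quinn, by date of appointment to the Order (later first) (reversed rule for this group): Okafor (Mar 6, 2013) before Ruiz and Sorensen (Aug 9, 2011) before Chaudhari and Lund (Sep 26, 2008) before Quinn (Feb 18, 2008).
Ruiz and Sorensen are each not a Collar holder, so the next rule applies.
Among Ruiz and Sorensen, alphabetically by surname: Ruiz before Sorensen.
Chaudhari and Lund are each a Collar holder, so the next rule applies.
Among Chaudhari and Lund, alphabetically by surname: Chaudhari before Lund.
Order: Amari, Romero, Okafor, Ruiz, Sorensen, Chaudhari, Lund, Quinn.

Sorensen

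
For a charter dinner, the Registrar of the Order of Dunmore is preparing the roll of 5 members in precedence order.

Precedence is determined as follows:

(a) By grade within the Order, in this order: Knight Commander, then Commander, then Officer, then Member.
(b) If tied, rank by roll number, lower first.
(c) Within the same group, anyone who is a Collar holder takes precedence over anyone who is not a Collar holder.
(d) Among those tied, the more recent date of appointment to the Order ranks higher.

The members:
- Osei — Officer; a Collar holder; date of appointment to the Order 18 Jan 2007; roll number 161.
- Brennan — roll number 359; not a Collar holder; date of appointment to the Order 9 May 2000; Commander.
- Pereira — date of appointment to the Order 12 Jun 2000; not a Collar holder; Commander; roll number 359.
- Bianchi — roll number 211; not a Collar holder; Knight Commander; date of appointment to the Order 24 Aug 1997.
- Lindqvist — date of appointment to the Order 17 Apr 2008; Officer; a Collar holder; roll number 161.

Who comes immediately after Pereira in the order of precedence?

By grade within the Order: Bianchi (Knight Commander); then Pereira and Brennan (Commander); then Lindqvist and Osei (Officer).
Pereira and Brennan both have roll number 359, so the next rule applies.
Pereira and Brennan are each not a Collar holder, so the next rule applies.
Among Pereira and Brennan, by date of appointment to the Order (later first): Pereira (12 Jun 2000) before Brennan (9 May 2000).
Lindqvist and Osei both have roll number 161, so the next rule applies.
Lindqvist and Osei are each a Collar holder, so the next rule applies.
Among Lindqvist and Osei, by date of appointment to the Order (later first): Lindqvist (17 Apr 2008) before Osei (18 Jan 2007).
Order: Bianchi, Pereira, Brennan, Lindqvist, Osei.

Brennan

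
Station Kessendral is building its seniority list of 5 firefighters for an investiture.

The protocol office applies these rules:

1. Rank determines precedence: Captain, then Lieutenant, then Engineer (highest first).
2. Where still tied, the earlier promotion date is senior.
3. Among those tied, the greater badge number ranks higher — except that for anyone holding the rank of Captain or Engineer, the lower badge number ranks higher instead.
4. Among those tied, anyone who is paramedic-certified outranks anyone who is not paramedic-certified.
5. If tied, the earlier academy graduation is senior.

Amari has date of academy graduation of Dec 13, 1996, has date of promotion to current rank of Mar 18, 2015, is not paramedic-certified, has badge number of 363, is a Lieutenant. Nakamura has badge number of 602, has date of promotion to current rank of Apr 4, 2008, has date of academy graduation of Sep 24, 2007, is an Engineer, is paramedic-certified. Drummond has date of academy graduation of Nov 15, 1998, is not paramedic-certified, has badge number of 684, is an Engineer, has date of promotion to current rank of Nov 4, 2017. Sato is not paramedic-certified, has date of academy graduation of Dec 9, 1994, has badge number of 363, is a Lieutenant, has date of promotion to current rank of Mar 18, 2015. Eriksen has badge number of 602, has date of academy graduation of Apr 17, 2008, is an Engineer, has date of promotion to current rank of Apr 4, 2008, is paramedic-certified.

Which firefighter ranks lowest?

Drummond

By rank: Sato and Amari (Lieutenant); then Nakamura, Eriksen and Drummond (Engineer).
Sato and Amari both have date of promotion to current rank Mar 18, 2015, so the next rule applies.
Sato and Amari both have badge number 363, so the next rule applies.
Sato and Amari are each not paramedic-certified, so the next rule applies.
Among Sato and Amari, by date of academy graduation (earlier first): Sato (Dec 9, 1994) before Amari (Dec 13, 1996).
Among Nakamura, Eriksen and Drummond, by date of promotion to current rank (earlier first): Nakamura and Eriksen (Apr 4, 2008) before Drummond (Nov 4, 2017).
Nakamura and Eriksen both have badge number 602, so the next rule applies.
Nakamura and Eriksen are each paramedic-certified, so the next rule applies.
Among Nakamura and Eriksen, by date of academy graduation (earlier first): Nakamura (Sep 24, 2007) before Eriksen (Apr 17, 2008).
Order: Sato, Amari, Nakamura, Eriksen, Drummond.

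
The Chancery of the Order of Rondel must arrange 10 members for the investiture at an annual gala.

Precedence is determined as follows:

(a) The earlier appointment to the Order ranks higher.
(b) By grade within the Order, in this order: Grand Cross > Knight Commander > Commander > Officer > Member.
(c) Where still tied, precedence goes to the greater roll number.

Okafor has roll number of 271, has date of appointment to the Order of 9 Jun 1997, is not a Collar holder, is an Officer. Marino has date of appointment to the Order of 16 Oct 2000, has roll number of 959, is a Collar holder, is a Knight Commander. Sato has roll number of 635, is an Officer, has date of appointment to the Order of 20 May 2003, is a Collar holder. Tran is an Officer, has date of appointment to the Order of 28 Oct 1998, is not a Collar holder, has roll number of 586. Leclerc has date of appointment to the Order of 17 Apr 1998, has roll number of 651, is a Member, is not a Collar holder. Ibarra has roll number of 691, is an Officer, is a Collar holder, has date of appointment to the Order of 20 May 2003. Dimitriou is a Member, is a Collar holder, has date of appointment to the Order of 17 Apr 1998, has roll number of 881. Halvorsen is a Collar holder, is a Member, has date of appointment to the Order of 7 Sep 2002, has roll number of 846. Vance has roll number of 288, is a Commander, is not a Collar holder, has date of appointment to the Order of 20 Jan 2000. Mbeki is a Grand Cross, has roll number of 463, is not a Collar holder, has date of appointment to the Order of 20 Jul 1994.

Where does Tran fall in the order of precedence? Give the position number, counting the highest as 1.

By date of appointment to the Order (earlier first): Mbeki (20 Jul 1994); then Okafor (9 Jun 1997); then Dimitriou and Leclerc (both 17 Apr 1998); then Tran (28 Oct 1998); then Vance (20 Jan 2000); then Marino (16 Oct 2000); then Halvorsen (7 Sep 2002); then Ibarra and Sato (both 20 May 2003).
Dimitriou and Leclerc are each Member, so the next rule applies.
Among Dimitriou and Leclerc, by roll number (higher first): Dimitriou (881) before Leclerc (651).
Ibarra and Sato are each Officer, so the next rule applies.
Among Ibarra and Sato, by roll number (higher first): Ibarra (691) before Sato (635).
Order: Mbeki, Okafor, Dimitriou, Leclerc, Tran, Vance, Marino, Halvorsen, Ibarra, Sato. So position 5.

5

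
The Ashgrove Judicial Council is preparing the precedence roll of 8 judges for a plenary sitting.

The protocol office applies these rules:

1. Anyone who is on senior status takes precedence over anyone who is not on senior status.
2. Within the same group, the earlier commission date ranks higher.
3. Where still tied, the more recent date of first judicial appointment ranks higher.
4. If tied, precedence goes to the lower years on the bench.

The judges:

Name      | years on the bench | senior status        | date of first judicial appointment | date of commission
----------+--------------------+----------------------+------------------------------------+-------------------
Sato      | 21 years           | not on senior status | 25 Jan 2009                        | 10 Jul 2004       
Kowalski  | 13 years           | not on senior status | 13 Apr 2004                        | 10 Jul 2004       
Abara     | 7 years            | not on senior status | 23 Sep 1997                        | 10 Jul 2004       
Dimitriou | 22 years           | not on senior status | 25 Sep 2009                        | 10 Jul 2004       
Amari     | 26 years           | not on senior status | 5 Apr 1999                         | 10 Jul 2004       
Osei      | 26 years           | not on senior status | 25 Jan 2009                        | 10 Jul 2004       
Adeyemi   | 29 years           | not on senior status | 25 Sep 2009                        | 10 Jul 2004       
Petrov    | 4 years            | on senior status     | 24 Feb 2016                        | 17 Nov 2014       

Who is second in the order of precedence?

Dimitriou

By the first rule: Petrov (on senior status); then Dimitriou, Adeyemi, Sato, Osei, Kowalski, Amari and Abara (each not on senior status).
Dimitriou, Adeyemi, Sato, Osei, Kowalski, Amari and Abara all have date of commission 10 Jul 2004, so the next rule applies.
Among Dimitriou, Adeyemi, Sato, Osei, Kowalski, Amari and Abara, by date of first judicial appointment (later first): Dimitriou and Adeyemi (25 Sep 2009) before Sato and Osei (25 Jan 2009) before Kowalski (13 Apr 2004) before Amari (5 Apr 1999) before Abara (23 Sep 1997).
Among Dimitriou and Adeyemi, by years on the bench (lower first): Dimitriou (22 years) before Adeyemi (29 years).
Among Sato and Osei, by years on the bench (lower first): Sato (21 years) before Osei (26 years).
Order: Petrov, Dimitriou, Adeyemi, Sato, Osei, Kowalski, Amari, Abara.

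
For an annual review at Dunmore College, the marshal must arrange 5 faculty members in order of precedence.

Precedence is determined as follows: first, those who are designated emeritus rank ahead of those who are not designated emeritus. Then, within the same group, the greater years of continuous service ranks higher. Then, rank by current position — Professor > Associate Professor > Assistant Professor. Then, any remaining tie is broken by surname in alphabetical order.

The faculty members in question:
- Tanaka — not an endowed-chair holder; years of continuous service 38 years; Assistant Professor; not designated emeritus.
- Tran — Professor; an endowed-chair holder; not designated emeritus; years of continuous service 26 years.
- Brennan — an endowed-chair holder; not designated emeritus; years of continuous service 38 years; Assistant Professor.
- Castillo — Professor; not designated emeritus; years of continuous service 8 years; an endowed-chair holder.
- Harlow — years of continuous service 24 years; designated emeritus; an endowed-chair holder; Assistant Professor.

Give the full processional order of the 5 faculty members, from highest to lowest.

By the first rule: Harlow (designated emeritus); then Brennan, Tanaka, Tran and Castillo (each not designated emeritus).
Among Brennan, Tanaka, Tran and Castillo, by years of continuous service (higher first): Brennan and Tanaka (38 years) before Tran (26 years) before Castillo (8 years).
Brennan and Tanaka are each Assistant Professor, so the next rule applies.
Among Brennan and Tanaka, alphabetically by surname: Brennan before Tanaka.
Full order: Harlow, Brennan, Tanaka, Tran, Castillo.

Harlow, Brennan, Tanaka, Tran, Castillo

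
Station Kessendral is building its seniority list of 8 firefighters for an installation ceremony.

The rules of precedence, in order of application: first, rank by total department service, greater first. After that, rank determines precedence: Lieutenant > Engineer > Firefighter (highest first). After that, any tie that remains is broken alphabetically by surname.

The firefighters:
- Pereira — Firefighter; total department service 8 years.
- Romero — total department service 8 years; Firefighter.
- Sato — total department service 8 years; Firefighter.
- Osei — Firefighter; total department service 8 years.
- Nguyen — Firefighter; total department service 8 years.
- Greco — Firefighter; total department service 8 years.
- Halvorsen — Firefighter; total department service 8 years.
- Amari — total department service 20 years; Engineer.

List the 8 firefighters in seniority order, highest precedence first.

Amari, Greco, Halvorsen, Nguyen, Osei, Pereira, Romero, Sato

By total department service (higher first): Amari (20 years); then Greco, Halvorsen, Nguyen, Osei, Pereira, Romero and Sato (each 8 years).
Greco, Halvorsen, Nguyen, Osei, Pereira, Romero and Sato are each Firefighter, so the next rule applies.
Among Greco, Halvorsen, Nguyen, Osei, Pereira, Romero and Sato, alphabetically by surname: Greco before Halvorsen before Nguyen before Osei before Pereira before Romero before Sato.
Full order: Amari, Greco, Halvorsen, Nguyen, Osei, Pereira, Romero, Sato.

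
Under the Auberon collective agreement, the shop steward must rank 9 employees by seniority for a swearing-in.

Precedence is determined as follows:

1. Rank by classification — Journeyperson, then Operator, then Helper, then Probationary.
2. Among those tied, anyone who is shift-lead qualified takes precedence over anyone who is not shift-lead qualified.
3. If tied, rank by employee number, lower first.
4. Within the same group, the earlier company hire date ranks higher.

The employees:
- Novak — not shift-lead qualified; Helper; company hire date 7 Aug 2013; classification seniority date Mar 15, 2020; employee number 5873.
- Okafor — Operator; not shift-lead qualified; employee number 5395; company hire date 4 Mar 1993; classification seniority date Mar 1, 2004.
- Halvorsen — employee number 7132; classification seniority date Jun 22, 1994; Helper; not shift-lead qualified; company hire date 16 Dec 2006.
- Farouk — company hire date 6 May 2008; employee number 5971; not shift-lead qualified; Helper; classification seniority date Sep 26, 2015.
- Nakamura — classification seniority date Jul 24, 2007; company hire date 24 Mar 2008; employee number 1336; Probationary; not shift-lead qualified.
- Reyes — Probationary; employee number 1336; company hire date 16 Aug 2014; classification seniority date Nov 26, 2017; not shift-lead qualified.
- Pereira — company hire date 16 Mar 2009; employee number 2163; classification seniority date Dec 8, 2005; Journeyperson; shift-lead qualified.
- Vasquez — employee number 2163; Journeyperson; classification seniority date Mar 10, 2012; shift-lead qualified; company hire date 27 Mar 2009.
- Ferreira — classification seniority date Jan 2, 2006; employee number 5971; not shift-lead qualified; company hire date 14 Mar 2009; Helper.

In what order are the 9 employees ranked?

Pereira, Vasquez, Okafor, Novak, Farouk, Ferreira, Halvorsen, Nakamura, Reyes

By classification: Pereira and Vasquez (Journeyperson); then Okafor (Operator); then Novak, Farouk, Ferreira and Halvorsen (Helper); then Nakamura and Reyes (Probationary).
Pereira and Vasquez are each shift-lead qualified, so the next rule applies.
Pereira and Vasquez both have employee number 2163, so the next rule applies.
Among Pereira and Vasquez, by company hire date (earlier first): Pereira (16 Mar 2009) before Vasquez (27 Mar 2009).
Novak, Farouk, Ferreira and Halvorsen are each not shift-lead qualified, so the next rule applies.
Among Novak, Farouk, Ferreira and Halvorsen, by employee number (lower first): Novak (5873) before Farouk and Ferreira (5971) before Halvorsen (7132).
Among Farouk and Ferreira, by company hire date (earlier first): Farouk (6 May 2008) before Ferreira (14 Mar 2009).
Nakamura and Reyes are each not shift-lead qualified, so the next rule applies.
Nakamura and Reyes both have employee number 1336, so the next rule applies.
Among Nakamura and Reyes, by company hire date (earlier first): Nakamura (24 Mar 2008) before Reyes (16 Aug 2014).
Full order: Pereira, Vasquez, Okafor, Novak, Farouk, Ferreira, Halvorsen, Nakamura, Reyes.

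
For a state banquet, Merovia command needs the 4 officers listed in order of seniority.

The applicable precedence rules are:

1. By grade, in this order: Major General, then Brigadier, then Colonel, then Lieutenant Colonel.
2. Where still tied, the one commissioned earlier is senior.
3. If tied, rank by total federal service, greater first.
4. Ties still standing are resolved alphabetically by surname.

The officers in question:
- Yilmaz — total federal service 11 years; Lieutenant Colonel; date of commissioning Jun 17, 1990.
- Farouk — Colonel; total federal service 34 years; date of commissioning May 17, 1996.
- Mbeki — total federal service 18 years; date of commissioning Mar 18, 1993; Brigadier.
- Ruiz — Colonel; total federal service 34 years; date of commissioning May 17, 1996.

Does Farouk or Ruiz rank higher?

By grade: Mbeki (Brigadier); then Farouk and Ruiz (Colonel); then Yilmaz (Lieutenant Colonel).
Farouk and Ruiz both have date of commissioning May 17, 1996, so the next rule applies.
Farouk and Ruiz both have total federal service 34 years, so the next rule applies.
Among Farouk and Ruiz, alphabetically by surname: Farouk before Ruiz.
So Farouk takes precedence.

Farouk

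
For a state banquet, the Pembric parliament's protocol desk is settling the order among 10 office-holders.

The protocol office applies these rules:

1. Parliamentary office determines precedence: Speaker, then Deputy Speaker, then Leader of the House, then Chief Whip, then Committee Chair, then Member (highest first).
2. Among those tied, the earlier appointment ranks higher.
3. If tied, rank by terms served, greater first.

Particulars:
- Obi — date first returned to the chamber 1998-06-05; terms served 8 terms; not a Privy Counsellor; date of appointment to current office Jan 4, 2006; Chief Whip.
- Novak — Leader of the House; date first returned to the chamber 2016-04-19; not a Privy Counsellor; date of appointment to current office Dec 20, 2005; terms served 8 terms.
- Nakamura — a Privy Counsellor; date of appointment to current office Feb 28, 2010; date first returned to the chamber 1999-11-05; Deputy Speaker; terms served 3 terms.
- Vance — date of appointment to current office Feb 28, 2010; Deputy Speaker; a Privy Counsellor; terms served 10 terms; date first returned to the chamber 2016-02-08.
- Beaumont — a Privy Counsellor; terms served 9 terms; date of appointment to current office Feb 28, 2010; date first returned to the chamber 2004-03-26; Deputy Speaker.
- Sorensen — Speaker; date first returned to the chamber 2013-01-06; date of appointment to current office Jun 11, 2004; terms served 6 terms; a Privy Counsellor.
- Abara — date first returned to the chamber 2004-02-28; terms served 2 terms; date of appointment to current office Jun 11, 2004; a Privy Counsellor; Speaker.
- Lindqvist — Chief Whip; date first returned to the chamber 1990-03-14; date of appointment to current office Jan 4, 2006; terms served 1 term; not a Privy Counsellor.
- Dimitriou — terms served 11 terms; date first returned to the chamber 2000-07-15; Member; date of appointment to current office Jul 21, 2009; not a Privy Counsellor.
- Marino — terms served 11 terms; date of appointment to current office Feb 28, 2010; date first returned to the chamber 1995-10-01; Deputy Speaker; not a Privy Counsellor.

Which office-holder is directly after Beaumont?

By parliamentary office: Sorensen and Abara (Speaker); then Marino, Vance, Beaumont and Nakamura (Deputy Speaker); then Novak (Leader of the House); then Obi and Lindqvist (Chief Whip); then Dimitriou (Member).
Sorensen and Abara both have date of appointment to current office Jun 11, 2004, so the next rule applies.
Among Sorensen and Abara, by terms served (higher first): Sorensen (6 terms) before Abara (2 terms).
Marino, Vance, Beaumont and Nakamura all have date of appointment to current office Feb 28, 2010, so the next rule applies.
Among Marino, Vance, Beaumont and Nakamura, by terms served (higher first): Marino (11 terms) before Vance (10 terms) before Beaumont (9 terms) before Nakamura (3 terms).
Obi and Lindqvist both have date of appointment to current office Jan 4, 2006, so the next rule applies.
Among Obi and Lindqvist, by terms served (higher first): Obi (8 terms) before Lindqvist (1 term).
Order: Sorensen, Abara, Marino, Vance, Beaumont, Nakamura, Novak, Obi, Lindqvist, Dimitriou.

Nakamura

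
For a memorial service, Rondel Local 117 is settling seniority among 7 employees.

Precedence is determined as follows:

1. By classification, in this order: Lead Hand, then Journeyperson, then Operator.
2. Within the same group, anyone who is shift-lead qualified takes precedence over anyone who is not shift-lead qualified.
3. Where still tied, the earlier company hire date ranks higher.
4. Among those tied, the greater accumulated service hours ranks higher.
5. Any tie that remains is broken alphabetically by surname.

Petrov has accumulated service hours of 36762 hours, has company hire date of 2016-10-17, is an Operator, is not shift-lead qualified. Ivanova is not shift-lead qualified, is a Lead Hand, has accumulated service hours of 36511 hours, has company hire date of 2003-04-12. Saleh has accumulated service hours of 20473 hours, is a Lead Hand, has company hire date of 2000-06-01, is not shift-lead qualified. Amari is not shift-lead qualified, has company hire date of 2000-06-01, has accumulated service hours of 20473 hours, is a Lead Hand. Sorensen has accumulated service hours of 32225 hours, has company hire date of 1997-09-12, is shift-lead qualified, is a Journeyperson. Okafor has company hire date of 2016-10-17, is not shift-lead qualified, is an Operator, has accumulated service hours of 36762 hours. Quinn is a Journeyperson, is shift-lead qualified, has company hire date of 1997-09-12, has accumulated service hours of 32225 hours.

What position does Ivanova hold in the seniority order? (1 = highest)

By classification: Amari, Saleh and Ivanova (Lead Hand); then Quinn and Sorensen (Journeyperson); then Okafor and Petrov (Operator).
Amari, Saleh and Ivanova are each not shift-lead qualified, so the next rule applies.
Among Amari, Saleh and Ivanova, by company hire date (earlier first): Amari and Saleh (2000-06-01) before Ivanova (2003-04-12).
Amari and Saleh both have accumulated service hours 20473 hours, so the next rule applies.
Among Amari and Saleh, alphabetically by surname: Amari before Saleh.
Quinn and Sorensen are each shift-lead qualified, so the next rule applies.
Quinn and Sorensen both have company hire date 1997-09-12, so the next rule applies.
Quinn and Sorensen both have accumulated service hours 32225 hours, so the next rule applies.
Among Quinn and Sorensen, alphabetically by surname: Quinn before Sorensen.
Okafor and Petrov are each not shift-lead qualified, so the next rule applies.
Okafor and Petrov both have company hire date 2016-10-17, so the next rule applies.
Okafor and Petrov both have accumulated service hours 36762 hours, so the next rule applies.
Among Okafor and Petrov, alphabetically by surname: Okafor before Petrov.
Order: Amari, Saleh, Ivanova, Quinn, Sorensen, Okafor, Petrov. So position 3.

3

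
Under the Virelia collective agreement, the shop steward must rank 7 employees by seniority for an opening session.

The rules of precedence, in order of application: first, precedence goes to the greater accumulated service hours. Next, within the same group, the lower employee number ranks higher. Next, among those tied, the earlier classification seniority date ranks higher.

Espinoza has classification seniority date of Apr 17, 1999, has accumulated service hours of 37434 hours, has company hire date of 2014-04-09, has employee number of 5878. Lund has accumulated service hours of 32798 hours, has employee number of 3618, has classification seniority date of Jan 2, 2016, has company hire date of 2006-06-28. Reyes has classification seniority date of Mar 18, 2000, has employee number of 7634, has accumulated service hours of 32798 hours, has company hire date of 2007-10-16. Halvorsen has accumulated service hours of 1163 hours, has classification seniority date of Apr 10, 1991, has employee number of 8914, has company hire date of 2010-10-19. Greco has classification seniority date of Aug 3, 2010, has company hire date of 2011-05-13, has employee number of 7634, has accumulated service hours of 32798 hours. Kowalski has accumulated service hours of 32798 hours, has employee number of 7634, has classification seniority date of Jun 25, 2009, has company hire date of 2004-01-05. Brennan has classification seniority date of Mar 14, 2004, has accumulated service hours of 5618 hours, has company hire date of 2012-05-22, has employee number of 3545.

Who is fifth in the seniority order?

Greco

By accumulated service hours (higher first): Espinoza (37434 hours); then Lund, Reyes, Kowalski and Greco (each 32798 hours); then Brennan (5618 hours); then Halvorsen (1163 hours).
Among Lund, Reyes, Kowalski and Greco, by employee number (lower first): Lund (3618) before Reyes, Kowalski and Greco (7634).
Among Reyes, Kowalski and Greco, by classification seniority date (earlier first): Reyes (Mar 18, 2000) before Kowalski (Jun 25, 2009) before Greco (Aug 3, 2010).
Order: Espinoza, Lund, Reyes, Kowalski, Greco, Brennan, Halvorsen.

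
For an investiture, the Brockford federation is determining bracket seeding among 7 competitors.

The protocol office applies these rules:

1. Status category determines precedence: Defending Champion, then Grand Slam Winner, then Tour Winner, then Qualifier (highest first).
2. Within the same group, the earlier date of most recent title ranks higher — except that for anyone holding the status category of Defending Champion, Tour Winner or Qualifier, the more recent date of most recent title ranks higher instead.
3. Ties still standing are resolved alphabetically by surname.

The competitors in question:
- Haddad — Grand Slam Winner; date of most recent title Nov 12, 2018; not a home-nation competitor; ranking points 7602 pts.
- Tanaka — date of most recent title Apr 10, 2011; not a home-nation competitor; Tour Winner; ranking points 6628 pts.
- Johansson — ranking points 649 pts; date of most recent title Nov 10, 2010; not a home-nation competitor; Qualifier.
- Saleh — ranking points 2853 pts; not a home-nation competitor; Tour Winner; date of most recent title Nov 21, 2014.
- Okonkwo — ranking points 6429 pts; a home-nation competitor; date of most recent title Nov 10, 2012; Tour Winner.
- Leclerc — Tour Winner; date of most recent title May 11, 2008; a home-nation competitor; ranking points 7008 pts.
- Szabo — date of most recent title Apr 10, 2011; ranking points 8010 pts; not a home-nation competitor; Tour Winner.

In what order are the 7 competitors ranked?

By status category: Haddad (Grand Slam Winner); then Saleh, Okonkwo, Szabo, Tanaka and Leclerc (Tour Winner); then Johansson (Qualifier).
Among Saleh, Okonkwo, Szabo, Tanaka and Leclerc, by date of most recent title (later first) (reversed rule for this group): Saleh (Nov 21, 2014) before Okonkwo (Nov 10, 2012) before Szabo and Tanaka (Apr 10, 2011) before Leclerc (May 11, 2008).
Among Szabo and Tanaka, alphabetically by surname: Szabo before Tanaka.
Full order: Haddad, Saleh, Okonkwo, Szabo, Tanaka, Leclerc, Johansson.

Haddad, Saleh, Okonkwo, Szabo, Tanaka, Leclerc, Johansson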